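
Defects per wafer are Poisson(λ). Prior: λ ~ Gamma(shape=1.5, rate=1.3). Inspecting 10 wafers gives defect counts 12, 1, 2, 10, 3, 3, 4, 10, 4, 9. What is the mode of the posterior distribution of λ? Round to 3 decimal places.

5.177

Σ counts = 58. Posterior: Gamma(shape = 1.5+58 = 59.5, rate = 1.3+10 = 11.3).
Mode = (α−1)/β = 58.5/11.3 = 5.177.
Mean = α/β = 59.5/11.3 = 5.265.
This is the posterior mode — the MAP estimate.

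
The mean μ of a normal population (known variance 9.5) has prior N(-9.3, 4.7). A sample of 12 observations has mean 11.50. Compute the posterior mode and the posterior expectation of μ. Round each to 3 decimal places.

Posterior for μ is Normal. Precision-weighted mean: (1/4.7·-9.3 + 12/9.5·11.50) / (1/4.7 + 12/9.5) = 8.502.
A Normal posterior is symmetric, so mode = mean.

MAP: 8.502. Posterior mean: 8.502.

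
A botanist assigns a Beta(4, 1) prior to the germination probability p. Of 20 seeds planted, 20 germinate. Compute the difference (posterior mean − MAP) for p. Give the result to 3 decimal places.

Posterior: Beta(4+20, 1+0) = Beta(24, 1).
Since β = 1 ≤ 1 and α > 1, the Beta density is monotone increasing on [0,1]; the mode is at 1.
Mean = 24/(24+1) = 0.960.
Difference = 0.960 − 1.000 = -0.040.
Left-skewed posterior ⇒ mean < mode.

-0.040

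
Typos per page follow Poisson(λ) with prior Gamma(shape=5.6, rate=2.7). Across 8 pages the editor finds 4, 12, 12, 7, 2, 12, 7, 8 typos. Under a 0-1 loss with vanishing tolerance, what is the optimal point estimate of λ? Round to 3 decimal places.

6.411

Σ counts = 64. Posterior: Gamma(shape = 5.6+64 = 69.6, rate = 2.7+8 = 10.7).
Mode = (α−1)/β = 68.6/10.7 = 6.411.
Mean = α/β = 69.6/10.7 = 6.505.
This is the posterior mode — the MAP estimate.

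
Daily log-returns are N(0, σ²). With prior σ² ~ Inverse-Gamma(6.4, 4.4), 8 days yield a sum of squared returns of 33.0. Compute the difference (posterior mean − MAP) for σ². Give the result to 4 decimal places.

Posterior: Inverse-Gamma(shape = 6.4+8/2 = 10.4, scale = 4.4+33.0/2 = 20.9).
Mode = β/(α+1) = 20.9/11.4 = 1.8333.
Mean = β/(α−1) = 20.9/9.4 = 2.2234.
Difference = 2.2234 − 1.8333 = 0.3901.

0.3901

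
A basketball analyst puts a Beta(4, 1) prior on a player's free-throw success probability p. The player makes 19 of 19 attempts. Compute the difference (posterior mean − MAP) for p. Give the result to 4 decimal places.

-0.0417

Posterior: Beta(4+19, 1+0) = Beta(23, 1).
Since β = 1 ≤ 1 and α > 1, the Beta density is monotone increasing on [0,1]; the mode is at 1.
Mean = 23/(23+1) = 0.9583.
Difference = 0.9583 − 1.0000 = -0.0417.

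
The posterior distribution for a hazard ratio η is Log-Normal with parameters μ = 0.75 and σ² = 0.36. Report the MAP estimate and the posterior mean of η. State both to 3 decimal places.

Mode = exp(μ − σ²) = exp(0.39) = 1.477.
Mean = exp(μ + σ²/2) = exp(0.930) = 2.535.
Mean > mode: the posterior has a right tail.

MAP estimate = 1.477, posterior mean = 2.535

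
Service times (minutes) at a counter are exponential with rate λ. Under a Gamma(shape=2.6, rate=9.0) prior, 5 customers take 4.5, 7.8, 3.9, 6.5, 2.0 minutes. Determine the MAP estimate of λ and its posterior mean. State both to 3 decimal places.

MAP = 0.196, posterior mean = 0.226

Σ times = 24.7. Posterior: Gamma(shape = 2.6+5 = 7.6, rate = 9.0+24.7 = 33.7).
Mode = (α−1)/β = 6.6/33.7 = 0.196.
Mean = α/β = 7.6/33.7 = 0.226.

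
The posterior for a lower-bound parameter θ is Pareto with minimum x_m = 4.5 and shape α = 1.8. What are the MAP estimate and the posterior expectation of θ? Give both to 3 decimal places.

The Pareto density is strictly decreasing on [x_m, ∞), so the mode is x_m = 4.500.
Mean = α·x_m/(α−1) = 1.8·4.5/0.8 = 10.125.
Mean > mode: the posterior has a right tail.

MAP estimate = 4.500, posterior expectation = 10.125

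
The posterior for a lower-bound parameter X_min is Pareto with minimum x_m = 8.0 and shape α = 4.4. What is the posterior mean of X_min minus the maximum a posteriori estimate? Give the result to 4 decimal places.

2.3529

The Pareto density is strictly decreasing on [x_m, ∞), so the mode is x_m = 8.0000.
Mean = α·x_m/(α−1) = 4.4·8.0/3.4 = 10.3529.
Difference = 10.3529 − 8.0000 = 2.3529.
Right-skewed posterior ⇒ mode < mean.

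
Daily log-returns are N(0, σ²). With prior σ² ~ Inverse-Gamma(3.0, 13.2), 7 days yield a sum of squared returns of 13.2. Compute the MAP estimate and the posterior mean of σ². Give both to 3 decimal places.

Posterior: Inverse-Gamma(shape = 3.0+7/2 = 6.5, scale = 13.2+13.2/2 = 19.8).
Mode = β/(α+1) = 19.8/7.5 = 2.640.
Mean = β/(α−1) = 19.8/5.5 = 3.600.
The posterior is right-skewed, so the mean exceeds the mode.

MAP: 2.640. Posterior mean: 3.600.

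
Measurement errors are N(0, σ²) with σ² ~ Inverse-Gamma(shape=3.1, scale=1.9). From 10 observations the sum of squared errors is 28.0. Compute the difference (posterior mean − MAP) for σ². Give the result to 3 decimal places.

0.492

Posterior: Inverse-Gamma(shape = 3.1+10/2 = 8.1, scale = 1.9+28.0/2 = 15.9).
Mode = β/(α+1) = 15.9/9.1 = 1.747.
Mean = β/(α−1) = 15.9/7.1 = 2.239.
Difference = 2.239 − 1.747 = 0.492.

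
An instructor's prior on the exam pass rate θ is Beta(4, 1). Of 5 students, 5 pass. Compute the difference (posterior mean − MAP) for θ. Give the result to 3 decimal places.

Posterior: Beta(4+5, 1+0) = Beta(9, 1).
Since β = 1 ≤ 1 and α > 1, the Beta density is monotone increasing on [0,1]; the mode is at 1.
Mean = 9/(9+1) = 0.900.
Difference = 0.900 − 1.000 = -0.100.
Left-skewed posterior ⇒ mean < mode.

-0.100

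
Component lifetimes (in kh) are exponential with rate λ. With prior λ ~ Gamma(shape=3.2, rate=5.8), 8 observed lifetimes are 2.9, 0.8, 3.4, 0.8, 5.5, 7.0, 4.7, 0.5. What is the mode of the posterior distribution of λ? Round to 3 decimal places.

0.325

Σ times = 25.6. Posterior: Gamma(shape = 3.2+8 = 11.2, rate = 5.8+25.6 = 31.4).
Mode = (α−1)/β = 10.2/31.4 = 0.325.
Mean = α/β = 11.2/31.4 = 0.357.
This is the posterior mode — the MAP estimate.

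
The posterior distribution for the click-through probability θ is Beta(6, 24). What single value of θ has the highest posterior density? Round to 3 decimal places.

Mode = (6−1)/(6+24−2) = 5/28 = 0.179.
Mean = 6/(6+24) = 6/30 = 0.200.
This is the posterior mode — the MAP estimate.

0.179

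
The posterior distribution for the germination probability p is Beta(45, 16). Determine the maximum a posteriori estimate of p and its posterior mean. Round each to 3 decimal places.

Mode = (45−1)/(45+16−2) = 44/59 = 0.746.
Mean = 45/(45+16) = 45/61 = 0.738.
Mode > mean: the posterior has a left tail.

p_MAP = 0.746, E[p|data] = 0.738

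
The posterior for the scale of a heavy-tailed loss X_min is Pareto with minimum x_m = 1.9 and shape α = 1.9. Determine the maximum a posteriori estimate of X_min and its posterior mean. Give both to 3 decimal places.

MAP: 1.900. Posterior mean: 4.011.

The Pareto density is strictly decreasing on [x_m, ∞), so the mode is x_m = 1.900.
Mean = α·x_m/(α−1) = 1.9·1.9/0.9 = 4.011.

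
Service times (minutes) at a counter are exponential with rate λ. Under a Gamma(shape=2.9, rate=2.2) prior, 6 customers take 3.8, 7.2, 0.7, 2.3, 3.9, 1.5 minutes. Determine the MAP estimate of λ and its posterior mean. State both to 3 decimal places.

Σ times = 19.4. Posterior: Gamma(shape = 2.9+6 = 8.9, rate = 2.2+19.4 = 21.6).
Mode = (α−1)/β = 7.9/21.6 = 0.366.
Mean = α/β = 8.9/21.6 = 0.412.
Mean > mode: the posterior has a right tail.

MAP = 0.366; posterior mean = 0.412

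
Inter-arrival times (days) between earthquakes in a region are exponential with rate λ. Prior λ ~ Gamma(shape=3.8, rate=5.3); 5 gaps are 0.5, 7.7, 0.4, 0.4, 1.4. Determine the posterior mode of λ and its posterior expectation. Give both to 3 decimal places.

MAP: 0.497. Posterior mean: 0.561.

Σ times = 10.4. Posterior: Gamma(shape = 3.8+5 = 8.8, rate = 5.3+10.4 = 15.7).
Mode = (α−1)/β = 7.8/15.7 = 0.497.
Mean = α/β = 8.8/15.7 = 0.561.
The mean is pulled above the mode by the posterior's right skew.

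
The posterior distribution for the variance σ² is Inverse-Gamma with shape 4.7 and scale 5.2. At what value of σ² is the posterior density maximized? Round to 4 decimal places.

0.9123

Mode = β/(α+1) = 5.2/5.7 = 0.9123.
Mean = β/(α−1) = 5.2/3.7 = 1.4054.
This is the posterior mode — the MAP estimate.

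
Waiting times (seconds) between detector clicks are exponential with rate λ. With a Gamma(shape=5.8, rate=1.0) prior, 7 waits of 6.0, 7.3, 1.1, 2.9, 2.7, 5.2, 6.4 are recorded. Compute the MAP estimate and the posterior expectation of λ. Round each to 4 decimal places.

Σ times = 31.6. Posterior: Gamma(shape = 5.8+7 = 12.8, rate = 1.0+31.6 = 32.6).
Mode = (α−1)/β = 11.8/32.6 = 0.3620.
Mean = α/β = 12.8/32.6 = 0.3926.

MAP = 0.3620; posterior mean = 0.3926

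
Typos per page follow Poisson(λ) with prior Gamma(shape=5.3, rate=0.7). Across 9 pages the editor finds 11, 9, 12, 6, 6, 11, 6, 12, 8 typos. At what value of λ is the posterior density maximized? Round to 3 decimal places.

8.794

Σ counts = 81. Posterior: Gamma(shape = 5.3+81 = 86.3, rate = 0.7+9 = 9.7).
Mode = (α−1)/β = 85.3/9.7 = 8.794.
Mean = α/β = 86.3/9.7 = 8.897.
This is the posterior mode — the MAP estimate.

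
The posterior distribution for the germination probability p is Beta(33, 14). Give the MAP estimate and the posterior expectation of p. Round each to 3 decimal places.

Mode = (33−1)/(33+14−2) = 32/45 = 0.711.
Mean = 33/(33+14) = 33/47 = 0.702.

MAP = 0.711, posterior mean = 0.702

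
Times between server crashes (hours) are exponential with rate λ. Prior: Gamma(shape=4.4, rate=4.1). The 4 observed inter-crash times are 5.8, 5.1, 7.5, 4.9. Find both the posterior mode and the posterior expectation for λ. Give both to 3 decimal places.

λ_MAP = 0.270, E[λ|data] = 0.307

Σ times = 23.3. Posterior: Gamma(shape = 4.4+4 = 8.4, rate = 4.1+23.3 = 27.4).
Mode = (α−1)/β = 7.4/27.4 = 0.270.
Mean = α/β = 8.4/27.4 = 0.307.
The posterior is right-skewed, so the mean exceeds the mode.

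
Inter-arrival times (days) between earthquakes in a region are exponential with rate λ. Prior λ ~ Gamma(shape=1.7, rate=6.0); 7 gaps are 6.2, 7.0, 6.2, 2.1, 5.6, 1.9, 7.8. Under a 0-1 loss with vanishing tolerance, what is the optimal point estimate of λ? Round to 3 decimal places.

Σ times = 36.8. Posterior: Gamma(shape = 1.7+7 = 8.7, rate = 6.0+36.8 = 42.8).
Mode = (α−1)/β = 7.7/42.8 = 0.180.
Mean = α/β = 8.7/42.8 = 0.203.
This is the posterior mode — the MAP estimate.

0.180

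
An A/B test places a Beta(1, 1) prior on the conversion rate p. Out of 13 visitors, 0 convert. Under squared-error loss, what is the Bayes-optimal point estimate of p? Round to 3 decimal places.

0.067

Posterior: Beta(1+0, 1+13) = Beta(1, 14).
Since α = 1 ≤ 1 and β > 1, the Beta density is monotone decreasing on [0,1]; the mode is at 0.
Mean = 1/(1+14) = 0.067.
Squared-error loss ⇒ the optimal estimator is the posterior mean.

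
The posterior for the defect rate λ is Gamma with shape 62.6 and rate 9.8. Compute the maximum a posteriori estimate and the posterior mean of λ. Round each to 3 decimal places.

MAP: 6.286. Posterior mean: 6.388.

Mode = (α−1)/β = 61.6/9.8 = 6.286.
Mean = α/β = 62.6/9.8 = 6.388.
Mean > mode: the posterior has a right tail.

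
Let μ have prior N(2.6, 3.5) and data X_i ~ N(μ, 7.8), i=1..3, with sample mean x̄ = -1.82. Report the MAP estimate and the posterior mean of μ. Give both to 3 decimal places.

Posterior for μ is Normal. Precision-weighted mean: (1/3.5·2.6 + 3/7.8·-1.82) / (1/3.5 + 3/7.8) = 0.064.
A Normal posterior is symmetric, so mode = mean.

MAP = 0.064, posterior mean = 0.064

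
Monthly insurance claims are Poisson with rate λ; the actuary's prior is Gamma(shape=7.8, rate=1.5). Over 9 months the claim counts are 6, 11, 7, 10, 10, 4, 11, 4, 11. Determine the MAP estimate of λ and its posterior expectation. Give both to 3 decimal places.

λ_MAP = 7.695, E[λ|data] = 7.790

Σ counts = 74. Posterior: Gamma(shape = 7.8+74 = 81.8, rate = 1.5+9 = 10.5).
Mode = (α−1)/β = 80.8/10.5 = 7.695.
Mean = α/β = 81.8/10.5 = 7.790.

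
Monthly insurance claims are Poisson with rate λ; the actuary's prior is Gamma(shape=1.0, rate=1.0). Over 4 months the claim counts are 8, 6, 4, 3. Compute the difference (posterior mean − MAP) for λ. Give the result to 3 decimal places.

0.200

Σ counts = 21. Posterior: Gamma(shape = 1.0+21 = 22.0, rate = 1.0+4 = 5.0).
Mode = (α−1)/β = 21.0/5.0 = 4.200.
Mean = α/β = 22.0/5.0 = 4.400.
Difference = 4.400 − 4.200 = 0.200.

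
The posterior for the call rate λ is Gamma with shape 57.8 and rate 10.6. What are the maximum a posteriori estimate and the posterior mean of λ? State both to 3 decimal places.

Mode = (α−1)/β = 56.8/10.6 = 5.358.
Mean = α/β = 57.8/10.6 = 5.453.
Mean > mode: the posterior has a right tail.

maximum a posteriori estimate = 5.358, posterior mean = 5.453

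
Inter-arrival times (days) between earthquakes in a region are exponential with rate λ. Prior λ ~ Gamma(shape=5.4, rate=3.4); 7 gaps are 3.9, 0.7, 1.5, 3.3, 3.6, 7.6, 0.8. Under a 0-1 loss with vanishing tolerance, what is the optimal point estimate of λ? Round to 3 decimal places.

Σ times = 21.4. Posterior: Gamma(shape = 5.4+7 = 12.4, rate = 3.4+21.4 = 24.8).
Mode = (α−1)/β = 11.4/24.8 = 0.460.
Mean = α/β = 12.4/24.8 = 0.500.
This is the posterior mode — the MAP estimate.

0.460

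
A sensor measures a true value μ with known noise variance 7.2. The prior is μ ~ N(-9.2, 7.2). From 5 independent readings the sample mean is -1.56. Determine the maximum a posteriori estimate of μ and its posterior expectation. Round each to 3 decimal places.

Posterior for μ is Normal. Precision-weighted mean: (1/7.2·-9.2 + 5/7.2·-1.56) / (1/7.2 + 5/7.2) = -2.833.
A Normal posterior is symmetric, so mode = mean.

μ_MAP = -2.833, E[μ|data] = -2.833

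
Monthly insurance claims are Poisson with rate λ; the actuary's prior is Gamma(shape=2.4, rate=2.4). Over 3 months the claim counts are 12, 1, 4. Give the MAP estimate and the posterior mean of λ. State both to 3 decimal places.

Σ counts = 17. Posterior: Gamma(shape = 2.4+17 = 19.4, rate = 2.4+3 = 5.4).
Mode = (α−1)/β = 18.4/5.4 = 3.407.
Mean = α/β = 19.4/5.4 = 3.593.

MAP: 3.407. Posterior mean: 3.593.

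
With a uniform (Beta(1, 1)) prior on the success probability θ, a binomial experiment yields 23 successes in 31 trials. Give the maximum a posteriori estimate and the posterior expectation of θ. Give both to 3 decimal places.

Posterior: Beta(1+23, 1+8) = Beta(24, 9).
Mode = (24−1)/(24+9−2) = 23/31 = 0.742.
With a flat prior the MAP equals the MLE, 23/31.
Mean = 24/(24+9) = 24/33 = 0.727.
The posterior is left-skewed, so the mode exceeds the mean.

MAP: 0.742. Posterior mean: 0.727.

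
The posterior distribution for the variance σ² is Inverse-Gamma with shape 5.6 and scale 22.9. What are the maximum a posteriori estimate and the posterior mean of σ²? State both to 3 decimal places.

Mode = β/(α+1) = 22.9/6.6 = 3.470.
Mean = β/(α−1) = 22.9/4.6 = 4.978.
The posterior is right-skewed, so the mean exceeds the mode.

MAP = 3.470; posterior mean = 4.978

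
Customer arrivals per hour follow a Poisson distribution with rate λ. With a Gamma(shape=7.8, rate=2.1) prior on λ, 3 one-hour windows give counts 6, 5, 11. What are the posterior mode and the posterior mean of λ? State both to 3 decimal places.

Σ counts = 22. Posterior: Gamma(shape = 7.8+22 = 29.8, rate = 2.1+3 = 5.1).
Mode = (α−1)/β = 28.8/5.1 = 5.647.
Mean = α/β = 29.8/5.1 = 5.843.
Right-skewed posterior ⇒ mode < mean.

MAP = 5.647; posterior mean = 5.843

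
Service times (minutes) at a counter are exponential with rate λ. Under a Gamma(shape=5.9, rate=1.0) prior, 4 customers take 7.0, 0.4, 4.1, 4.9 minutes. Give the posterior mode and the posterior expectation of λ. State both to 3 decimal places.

MAP: 0.511. Posterior mean: 0.569.

Σ times = 16.4. Posterior: Gamma(shape = 5.9+4 = 9.9, rate = 1.0+16.4 = 17.4).
Mode = (α−1)/β = 8.9/17.4 = 0.511.
Mean = α/β = 9.9/17.4 = 0.569.
The mean is pulled above the mode by the posterior's right skew.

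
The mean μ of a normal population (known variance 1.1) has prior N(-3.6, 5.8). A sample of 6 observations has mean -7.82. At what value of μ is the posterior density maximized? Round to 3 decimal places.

Posterior for μ is Normal. Precision-weighted mean: (1/5.8·-3.6 + 6/1.1·-7.82) / (1/5.8 + 6/1.1) = -7.691.
A Normal posterior is symmetric, so mode = mean.
This is the posterior mode — the MAP estimate.

-7.691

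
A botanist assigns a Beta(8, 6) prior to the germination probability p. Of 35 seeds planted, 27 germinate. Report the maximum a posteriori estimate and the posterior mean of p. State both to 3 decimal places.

Posterior: Beta(8+27, 6+8) = Beta(35, 14).
Mode = (35−1)/(35+14−2) = 34/47 = 0.723.
Mean = 35/(35+14) = 35/49 = 0.714.

MAP: 0.723. Posterior mean: 0.714.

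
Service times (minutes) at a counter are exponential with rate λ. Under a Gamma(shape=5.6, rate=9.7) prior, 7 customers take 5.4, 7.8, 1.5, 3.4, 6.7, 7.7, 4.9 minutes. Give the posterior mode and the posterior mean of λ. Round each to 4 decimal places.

Σ times = 37.4. Posterior: Gamma(shape = 5.6+7 = 12.6, rate = 9.7+37.4 = 47.1).
Mode = (α−1)/β = 11.6/47.1 = 0.2463.
Mean = α/β = 12.6/47.1 = 0.2675.

λ_MAP = 0.2463, E[λ|data] = 0.2675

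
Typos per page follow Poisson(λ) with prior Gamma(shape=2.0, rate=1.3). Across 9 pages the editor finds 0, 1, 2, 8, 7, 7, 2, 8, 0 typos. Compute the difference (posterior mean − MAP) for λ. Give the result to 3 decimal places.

0.097

Σ counts = 35. Posterior: Gamma(shape = 2.0+35 = 37.0, rate = 1.3+9 = 10.3).
Mode = (α−1)/β = 36.0/10.3 = 3.495.
Mean = α/β = 37.0/10.3 = 3.592.
Difference = 3.592 − 3.495 = 0.097.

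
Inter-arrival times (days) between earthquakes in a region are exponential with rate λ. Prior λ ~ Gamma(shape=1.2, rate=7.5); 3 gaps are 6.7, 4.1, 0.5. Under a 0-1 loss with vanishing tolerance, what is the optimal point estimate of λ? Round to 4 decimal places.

0.1702

Σ times = 11.3. Posterior: Gamma(shape = 1.2+3 = 4.2, rate = 7.5+11.3 = 18.8).
Mode = (α−1)/β = 3.2/18.8 = 0.1702.
Mean = α/β = 4.2/18.8 = 0.2234.
This is the posterior mode — the MAP estimate.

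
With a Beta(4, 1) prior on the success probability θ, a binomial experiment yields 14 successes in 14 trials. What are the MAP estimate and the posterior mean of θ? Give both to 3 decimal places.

MAP = 1.000, posterior mean = 0.947

Posterior: Beta(4+14, 1+0) = Beta(18, 1).
Since β = 1 ≤ 1 and α > 1, the Beta density is monotone increasing on [0,1]; the mode is at 1.
Mean = 18/(18+1) = 0.947.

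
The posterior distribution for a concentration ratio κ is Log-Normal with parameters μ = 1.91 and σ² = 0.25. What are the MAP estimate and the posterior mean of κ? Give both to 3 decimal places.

κ_MAP = 5.259, E[κ|data] = 7.652

Mode = exp(μ − σ²) = exp(1.66) = 5.259.
Mean = exp(μ + σ²/2) = exp(2.035) = 7.652.
Mean > mode: the posterior has a right tail.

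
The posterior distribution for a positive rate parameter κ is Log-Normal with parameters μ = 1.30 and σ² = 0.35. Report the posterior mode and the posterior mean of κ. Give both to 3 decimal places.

κ_MAP = 2.586, E[κ|data] = 4.371

Mode = exp(μ − σ²) = exp(0.95) = 2.586.
Mean = exp(μ + σ²/2) = exp(1.475) = 4.371.
Mean > mode: the posterior has a right tail.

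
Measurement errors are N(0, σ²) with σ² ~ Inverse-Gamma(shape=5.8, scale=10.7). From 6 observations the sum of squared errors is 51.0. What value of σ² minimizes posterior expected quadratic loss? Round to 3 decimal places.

4.641

Posterior: Inverse-Gamma(shape = 5.8+6/2 = 8.8, scale = 10.7+51.0/2 = 36.2).
Mode = β/(α+1) = 36.2/9.8 = 3.694.
Mean = β/(α−1) = 36.2/7.8 = 4.641.
Quadratic loss ⇒ the optimal estimator is the posterior mean.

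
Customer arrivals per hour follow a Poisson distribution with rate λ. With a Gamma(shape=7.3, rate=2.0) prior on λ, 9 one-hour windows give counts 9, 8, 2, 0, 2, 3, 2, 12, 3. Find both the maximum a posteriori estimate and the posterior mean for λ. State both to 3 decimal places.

MAP = 4.300; posterior mean = 4.391

Σ counts = 41. Posterior: Gamma(shape = 7.3+41 = 48.3, rate = 2.0+9 = 11.0).
Mode = (α−1)/β = 47.3/11.0 = 4.300.
Mean = α/β = 48.3/11.0 = 4.391.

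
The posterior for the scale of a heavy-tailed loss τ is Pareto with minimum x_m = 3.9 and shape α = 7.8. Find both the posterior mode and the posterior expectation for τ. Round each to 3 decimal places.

The Pareto density is strictly decreasing on [x_m, ∞), so the mode is x_m = 3.900.
Mean = α·x_m/(α−1) = 7.8·3.9/6.8 = 4.474.
The mean is pulled above the mode by the posterior's right skew.

τ_MAP = 3.900, E[τ|data] = 4.474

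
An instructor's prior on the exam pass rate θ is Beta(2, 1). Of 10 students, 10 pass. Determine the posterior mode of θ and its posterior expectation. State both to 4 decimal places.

Posterior: Beta(2+10, 1+0) = Beta(12, 1).
Since β = 1 ≤ 1 and α > 1, the Beta density is monotone increasing on [0,1]; the mode is at 1.
Mean = 12/(12+1) = 0.9231.
Mode > mean: the posterior has a left tail.

MAP: 1.0000. Posterior mean: 0.9231.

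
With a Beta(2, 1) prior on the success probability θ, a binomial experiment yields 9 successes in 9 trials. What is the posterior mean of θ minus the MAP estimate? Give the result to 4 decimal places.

Posterior: Beta(2+9, 1+0) = Beta(11, 1).
Since β = 1 ≤ 1 and α > 1, the Beta density is monotone increasing on [0,1]; the mode is at 1.
Mean = 11/(11+1) = 0.9167.
Difference = 0.9167 − 1.0000 = -0.0833.

-0.0833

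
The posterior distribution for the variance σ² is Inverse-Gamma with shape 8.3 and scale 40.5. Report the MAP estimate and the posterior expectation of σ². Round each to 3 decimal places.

Mode = β/(α+1) = 40.5/9.3 = 4.355.
Mean = β/(α−1) = 40.5/7.3 = 5.548.

MAP = 4.355, posterior mean = 5.548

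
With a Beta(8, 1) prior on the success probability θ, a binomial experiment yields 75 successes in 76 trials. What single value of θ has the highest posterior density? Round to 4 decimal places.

0.9880

Posterior: Beta(8+75, 1+1) = Beta(83, 2).
Mode = (83−1)/(83+2−2) = 82/83 = 0.9880.
Mean = 83/(83+2) = 83/85 = 0.9765.
This is the posterior mode — the MAP estimate.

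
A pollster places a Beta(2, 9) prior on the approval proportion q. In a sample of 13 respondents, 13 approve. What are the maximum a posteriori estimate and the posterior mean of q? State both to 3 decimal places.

Posterior: Beta(2+13, 9+0) = Beta(15, 9).
Mode = (15−1)/(15+9−2) = 14/22 = 0.636.
Mean = 15/(15+9) = 15/24 = 0.625.
Mode > mean: the posterior has a left tail.

q_MAP = 0.636, E[q|data] = 0.625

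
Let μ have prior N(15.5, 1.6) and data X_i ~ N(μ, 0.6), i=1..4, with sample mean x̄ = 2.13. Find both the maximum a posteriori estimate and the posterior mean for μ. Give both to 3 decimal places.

Posterior for μ is Normal. Precision-weighted mean: (1/1.6·15.5 + 4/0.6·2.13) / (1/1.6 + 4/0.6) = 3.276.
A Normal posterior is symmetric, so mode = mean.

MAP = 3.276, posterior mean = 3.276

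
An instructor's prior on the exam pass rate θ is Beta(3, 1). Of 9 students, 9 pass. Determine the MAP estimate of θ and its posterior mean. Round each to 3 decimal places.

Posterior: Beta(3+9, 1+0) = Beta(12, 1).
Since β = 1 ≤ 1 and α > 1, the Beta density is monotone increasing on [0,1]; the mode is at 1.
Mean = 12/(12+1) = 0.923.
Mode > mean: the posterior has a left tail.

MAP = 1.000; posterior mean = 0.923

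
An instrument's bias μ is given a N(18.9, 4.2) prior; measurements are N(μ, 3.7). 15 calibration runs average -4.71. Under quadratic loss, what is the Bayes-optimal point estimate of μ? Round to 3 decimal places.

-3.400

Posterior for μ is Normal. Precision-weighted mean: (1/4.2·18.9 + 15/3.7·-4.71) / (1/4.2 + 15/3.7) = -3.400.
A Normal posterior is symmetric, so mode = mean.
Quadratic loss ⇒ the optimal estimator is the posterior mean.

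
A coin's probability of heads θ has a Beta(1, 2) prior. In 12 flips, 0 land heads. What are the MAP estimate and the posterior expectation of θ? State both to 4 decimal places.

Posterior: Beta(1+0, 2+12) = Beta(1, 14).
Since α = 1 ≤ 1 and β > 1, the Beta density is monotone decreasing on [0,1]; the mode is at 0.
Mean = 1/(1+14) = 0.0667.
Mean > mode: the posterior has a right tail.

MAP: 0.0000. Posterior mean: 0.0667.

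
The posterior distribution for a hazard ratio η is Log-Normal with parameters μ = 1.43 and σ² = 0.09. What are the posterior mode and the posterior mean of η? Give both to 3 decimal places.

MAP = 3.819, posterior mean = 4.371

Mode = exp(μ − σ²) = exp(1.34) = 3.819.
Mean = exp(μ + σ²/2) = exp(1.475) = 4.371.
Mean > mode: the posterior has a right tail.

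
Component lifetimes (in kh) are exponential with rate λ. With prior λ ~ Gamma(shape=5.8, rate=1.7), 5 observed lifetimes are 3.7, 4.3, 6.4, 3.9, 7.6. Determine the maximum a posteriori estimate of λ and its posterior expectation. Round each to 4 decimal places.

Σ times = 25.9. Posterior: Gamma(shape = 5.8+5 = 10.8, rate = 1.7+25.9 = 27.6).
Mode = (α−1)/β = 9.8/27.6 = 0.3551.
Mean = α/β = 10.8/27.6 = 0.3913.

MAP = 0.3551, posterior mean = 0.3913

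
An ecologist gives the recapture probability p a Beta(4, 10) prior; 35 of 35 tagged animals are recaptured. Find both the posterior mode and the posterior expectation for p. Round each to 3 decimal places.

Posterior: Beta(4+35, 10+0) = Beta(39, 10).
Mode = (39−1)/(39+10−2) = 38/47 = 0.809.
Mean = 39/(39+10) = 39/49 = 0.796.

MAP = 0.809; posterior mean = 0.796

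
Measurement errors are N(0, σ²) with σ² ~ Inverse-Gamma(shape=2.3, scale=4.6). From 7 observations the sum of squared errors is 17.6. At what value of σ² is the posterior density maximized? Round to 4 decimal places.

1.9706

Posterior: Inverse-Gamma(shape = 2.3+7/2 = 5.8, scale = 4.6+17.6/2 = 13.4).
Mode = β/(α+1) = 13.4/6.8 = 1.9706.
Mean = β/(α−1) = 13.4/4.8 = 2.7917.
This is the posterior mode — the MAP estimate.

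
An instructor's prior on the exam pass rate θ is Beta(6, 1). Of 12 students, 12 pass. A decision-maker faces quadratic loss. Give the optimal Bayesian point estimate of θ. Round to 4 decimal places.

0.9474

Posterior: Beta(6+12, 1+0) = Beta(18, 1).
Since β = 1 ≤ 1 and α > 1, the Beta density is monotone increasing on [0,1]; the mode is at 1.
Mean = 18/(18+1) = 0.9474.
Quadratic loss ⇒ the optimal estimator is the posterior mean.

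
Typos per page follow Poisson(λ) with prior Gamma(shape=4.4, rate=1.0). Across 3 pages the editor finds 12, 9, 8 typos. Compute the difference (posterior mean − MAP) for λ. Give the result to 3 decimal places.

Σ counts = 29. Posterior: Gamma(shape = 4.4+29 = 33.4, rate = 1.0+3 = 4.0).
Mode = (α−1)/β = 32.4/4.0 = 8.100.
Mean = α/β = 33.4/4.0 = 8.350.
Difference = 8.350 − 8.100 = 0.250.
The mean is pulled above the mode by the posterior's right skew.

0.250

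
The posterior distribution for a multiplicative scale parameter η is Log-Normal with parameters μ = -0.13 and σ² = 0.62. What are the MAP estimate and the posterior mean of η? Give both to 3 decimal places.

η_MAP = 0.472, E[η|data] = 1.197

Mode = exp(μ − σ²) = exp(-0.75) = 0.472.
Mean = exp(μ + σ²/2) = exp(0.180) = 1.197.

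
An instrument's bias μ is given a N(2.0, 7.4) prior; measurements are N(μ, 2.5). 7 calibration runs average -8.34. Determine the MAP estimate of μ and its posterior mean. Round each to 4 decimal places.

Posterior for μ is Normal. Precision-weighted mean: (1/7.4·2.0 + 7/2.5·-8.34) / (1/7.4 + 7/2.5) = -7.8639.
A Normal posterior is symmetric, so mode = mean.

MAP estimate = -7.8639, posterior mean = -7.8639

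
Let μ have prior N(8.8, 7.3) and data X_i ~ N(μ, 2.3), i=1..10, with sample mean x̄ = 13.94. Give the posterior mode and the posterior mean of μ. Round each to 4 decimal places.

Posterior for μ is Normal. Precision-weighted mean: (1/7.3·8.8 + 10/2.3·13.94) / (1/7.3 + 10/2.3) = 13.7830.
A Normal posterior is symmetric, so mode = mean.

posterior mode = 13.7830, posterior mean = 13.7830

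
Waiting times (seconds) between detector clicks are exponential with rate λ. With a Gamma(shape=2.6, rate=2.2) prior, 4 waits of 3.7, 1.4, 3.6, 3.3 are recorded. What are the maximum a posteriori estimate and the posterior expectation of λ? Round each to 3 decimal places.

MAP: 0.394. Posterior mean: 0.465.

Σ times = 12.0. Posterior: Gamma(shape = 2.6+4 = 6.6, rate = 2.2+12.0 = 14.2).
Mode = (α−1)/β = 5.6/14.2 = 0.394.
Mean = α/β = 6.6/14.2 = 0.465.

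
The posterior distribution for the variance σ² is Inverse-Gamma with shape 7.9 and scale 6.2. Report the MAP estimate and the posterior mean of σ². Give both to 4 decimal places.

MAP = 0.6966, posterior mean = 0.8986

Mode = β/(α+1) = 6.2/8.9 = 0.6966.
Mean = β/(α−1) = 6.2/6.9 = 0.8986.
The posterior is right-skewed, so the mean exceeds the mode.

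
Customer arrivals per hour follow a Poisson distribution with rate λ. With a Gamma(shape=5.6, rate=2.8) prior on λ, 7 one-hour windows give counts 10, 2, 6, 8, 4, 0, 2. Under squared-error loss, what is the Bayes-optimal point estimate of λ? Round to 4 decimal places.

Σ counts = 32. Posterior: Gamma(shape = 5.6+32 = 37.6, rate = 2.8+7 = 9.8).
Mode = (α−1)/β = 36.6/9.8 = 3.7347.
Mean = α/β = 37.6/9.8 = 3.8367.
Squared-error loss ⇒ the optimal estimator is the posterior mean.

3.8367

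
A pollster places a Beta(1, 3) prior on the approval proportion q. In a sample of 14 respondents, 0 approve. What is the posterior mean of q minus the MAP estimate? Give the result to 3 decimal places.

0.056

Posterior: Beta(1+0, 3+14) = Beta(1, 17).
Since α = 1 ≤ 1 and β > 1, the Beta density is monotone decreasing on [0,1]; the mode is at 0.
Mean = 1/(1+17) = 0.056.
Difference = 0.056 − 0.000 = 0.056.
Mean > mode: the posterior has a right tail.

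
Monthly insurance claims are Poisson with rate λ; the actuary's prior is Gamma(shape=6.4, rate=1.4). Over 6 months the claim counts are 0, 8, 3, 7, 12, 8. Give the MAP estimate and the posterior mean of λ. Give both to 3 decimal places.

Σ counts = 38. Posterior: Gamma(shape = 6.4+38 = 44.4, rate = 1.4+6 = 7.4).
Mode = (α−1)/β = 43.4/7.4 = 5.865.
Mean = α/β = 44.4/7.4 = 6.000.
The posterior is right-skewed, so the mean exceeds the mode.

MAP: 5.865. Posterior mean: 6.000.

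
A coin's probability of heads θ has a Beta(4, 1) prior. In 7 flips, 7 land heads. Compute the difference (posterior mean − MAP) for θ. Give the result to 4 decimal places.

-0.0833

Posterior: Beta(4+7, 1+0) = Beta(11, 1).
Since β = 1 ≤ 1 and α > 1, the Beta density is monotone increasing on [0,1]; the mode is at 1.
Mean = 11/(11+1) = 0.9167.
Difference = 0.9167 − 1.0000 = -0.0833.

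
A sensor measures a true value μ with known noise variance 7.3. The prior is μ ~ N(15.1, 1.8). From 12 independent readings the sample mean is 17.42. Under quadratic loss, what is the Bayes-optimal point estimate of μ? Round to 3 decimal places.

Posterior for μ is Normal. Precision-weighted mean: (1/1.8·15.1 + 12/7.3·17.42) / (1/1.8 + 12/7.3) = 16.834.
A Normal posterior is symmetric, so mode = mean.
Quadratic loss ⇒ the optimal estimator is the posterior mean.

16.834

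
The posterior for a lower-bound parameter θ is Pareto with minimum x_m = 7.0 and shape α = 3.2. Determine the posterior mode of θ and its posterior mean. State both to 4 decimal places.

MAP = 7.0000; posterior mean = 10.1818

The Pareto density is strictly decreasing on [x_m, ∞), so the mode is x_m = 7.0000.
Mean = α·x_m/(α−1) = 3.2·7.0/2.2 = 10.1818.
The mean is pulled above the mode by the posterior's right skew.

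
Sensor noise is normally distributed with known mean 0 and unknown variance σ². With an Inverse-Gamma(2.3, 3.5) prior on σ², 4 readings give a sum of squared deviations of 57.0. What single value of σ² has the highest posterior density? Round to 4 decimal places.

6.0377

Posterior: Inverse-Gamma(shape = 2.3+4/2 = 4.3, scale = 3.5+57.0/2 = 32.0).
Mode = β/(α+1) = 32.0/5.3 = 6.0377.
Mean = β/(α−1) = 32.0/3.3 = 9.6970.
This is the posterior mode — the MAP estimate.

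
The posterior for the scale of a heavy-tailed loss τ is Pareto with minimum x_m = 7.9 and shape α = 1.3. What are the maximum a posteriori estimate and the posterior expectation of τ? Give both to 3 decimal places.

τ_MAP = 7.900, E[τ|data] = 34.233

The Pareto density is strictly decreasing on [x_m, ∞), so the mode is x_m = 7.900.
Mean = α·x_m/(α−1) = 1.3·7.9/0.3 = 34.233.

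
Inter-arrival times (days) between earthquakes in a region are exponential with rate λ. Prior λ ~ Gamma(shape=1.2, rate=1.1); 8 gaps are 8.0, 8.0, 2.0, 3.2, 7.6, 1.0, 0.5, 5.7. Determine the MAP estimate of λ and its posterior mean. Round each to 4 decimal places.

Σ times = 36.0. Posterior: Gamma(shape = 1.2+8 = 9.2, rate = 1.1+36.0 = 37.1).
Mode = (α−1)/β = 8.2/37.1 = 0.2210.
Mean = α/β = 9.2/37.1 = 0.2480.
The mean is pulled above the mode by the posterior's right skew.

MAP = 0.2210; posterior mean = 0.2480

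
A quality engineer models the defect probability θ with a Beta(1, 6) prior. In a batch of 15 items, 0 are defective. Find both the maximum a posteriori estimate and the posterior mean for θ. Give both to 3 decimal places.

θ_MAP = 0.000, E[θ|data] = 0.045

Posterior: Beta(1+0, 6+15) = Beta(1, 21).
Since α = 1 ≤ 1 and β > 1, the Beta density is monotone decreasing on [0,1]; the mode is at 0.
Mean = 1/(1+21) = 0.045.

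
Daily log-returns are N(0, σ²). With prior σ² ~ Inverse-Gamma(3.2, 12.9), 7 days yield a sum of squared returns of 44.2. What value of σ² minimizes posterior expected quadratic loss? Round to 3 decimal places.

6.140

Posterior: Inverse-Gamma(shape = 3.2+7/2 = 6.7, scale = 12.9+44.2/2 = 35.0).
Mode = β/(α+1) = 35.0/7.7 = 4.545.
Mean = β/(α−1) = 35.0/5.7 = 6.140.
Quadratic loss ⇒ the optimal estimator is the posterior mean.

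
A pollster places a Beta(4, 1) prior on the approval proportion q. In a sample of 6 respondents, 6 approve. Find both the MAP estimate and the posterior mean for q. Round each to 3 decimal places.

MAP = 1.000; posterior mean = 0.909

Posterior: Beta(4+6, 1+0) = Beta(10, 1).
Since β = 1 ≤ 1 and α > 1, the Beta density is monotone increasing on [0,1]; the mode is at 1.
Mean = 10/(10+1) = 0.909.
Mode > mean: the posterior has a left tail.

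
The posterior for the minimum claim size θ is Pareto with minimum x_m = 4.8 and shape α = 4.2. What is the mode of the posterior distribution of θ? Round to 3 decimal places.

4.800

The Pareto density is strictly decreasing on [x_m, ∞), so the mode is x_m = 4.800.
Mean = α·x_m/(α−1) = 4.2·4.8/3.2 = 6.300.
This is the posterior mode — the MAP estimate.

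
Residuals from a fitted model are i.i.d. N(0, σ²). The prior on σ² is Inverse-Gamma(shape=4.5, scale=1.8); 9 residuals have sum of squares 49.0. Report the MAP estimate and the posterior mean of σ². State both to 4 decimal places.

MAP = 2.6300, posterior mean = 3.2875

Posterior: Inverse-Gamma(shape = 4.5+9/2 = 9.0, scale = 1.8+49.0/2 = 26.3).
Mode = β/(α+1) = 26.3/10.0 = 2.6300.
Mean = β/(α−1) = 26.3/8.0 = 3.2875.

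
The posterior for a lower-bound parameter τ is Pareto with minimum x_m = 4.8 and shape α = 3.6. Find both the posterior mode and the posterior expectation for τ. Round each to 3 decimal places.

MAP = 4.800; posterior mean = 6.646

The Pareto density is strictly decreasing on [x_m, ∞), so the mode is x_m = 4.800.
Mean = α·x_m/(α−1) = 3.6·4.8/2.6 = 6.646.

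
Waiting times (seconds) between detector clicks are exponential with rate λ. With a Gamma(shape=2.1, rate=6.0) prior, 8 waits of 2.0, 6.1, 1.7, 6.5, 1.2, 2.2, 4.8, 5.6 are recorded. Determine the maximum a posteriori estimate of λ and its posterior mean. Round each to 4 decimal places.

λ_MAP = 0.2521, E[λ|data] = 0.2798

Σ times = 30.1. Posterior: Gamma(shape = 2.1+8 = 10.1, rate = 6.0+30.1 = 36.1).
Mode = (α−1)/β = 9.1/36.1 = 0.2521.
Mean = α/β = 10.1/36.1 = 0.2798.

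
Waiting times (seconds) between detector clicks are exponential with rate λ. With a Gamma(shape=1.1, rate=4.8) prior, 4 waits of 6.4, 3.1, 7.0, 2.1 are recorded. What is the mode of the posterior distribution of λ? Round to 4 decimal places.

0.1752

Σ times = 18.6. Posterior: Gamma(shape = 1.1+4 = 5.1, rate = 4.8+18.6 = 23.4).
Mode = (α−1)/β = 4.1/23.4 = 0.1752.
Mean = α/β = 5.1/23.4 = 0.2179.
This is the posterior mode — the MAP estimate.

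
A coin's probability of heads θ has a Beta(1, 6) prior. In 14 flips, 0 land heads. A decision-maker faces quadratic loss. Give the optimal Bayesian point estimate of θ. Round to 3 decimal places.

0.048

Posterior: Beta(1+0, 6+14) = Beta(1, 20).
Since α = 1 ≤ 1 and β > 1, the Beta density is monotone decreasing on [0,1]; the mode is at 0.
Mean = 1/(1+20) = 0.048.
Quadratic loss ⇒ the optimal estimator is the posterior mean.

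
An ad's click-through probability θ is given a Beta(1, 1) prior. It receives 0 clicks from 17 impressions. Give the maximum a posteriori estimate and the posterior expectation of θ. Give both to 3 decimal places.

MAP: 0.000. Posterior mean: 0.053.

Posterior: Beta(1+0, 1+17) = Beta(1, 18).
Since α = 1 ≤ 1 and β > 1, the Beta density is monotone decreasing on [0,1]; the mode is at 0.
Mean = 1/(1+18) = 0.053.
Mean > mode: the posterior has a right tail.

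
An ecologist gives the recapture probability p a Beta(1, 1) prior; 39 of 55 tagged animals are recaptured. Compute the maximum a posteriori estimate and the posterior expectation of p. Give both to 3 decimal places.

MAP = 0.709, posterior mean = 0.702

Posterior: Beta(1+39, 1+16) = Beta(40, 17).
Mode = (40−1)/(40+17−2) = 39/55 = 0.709.
With a flat prior the MAP equals the MLE, 39/55.
Mean = 40/(40+17) = 40/57 = 0.702.
The posterior is left-skewed, so the mode exceeds the mean.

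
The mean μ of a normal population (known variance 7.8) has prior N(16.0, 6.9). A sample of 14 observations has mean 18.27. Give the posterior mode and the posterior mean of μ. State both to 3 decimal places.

Posterior for μ is Normal. Precision-weighted mean: (1/6.9·16.0 + 14/7.8·18.27) / (1/6.9 + 14/7.8) = 18.100.
A Normal posterior is symmetric, so mode = mean.

MAP: 18.100. Posterior mean: 18.100.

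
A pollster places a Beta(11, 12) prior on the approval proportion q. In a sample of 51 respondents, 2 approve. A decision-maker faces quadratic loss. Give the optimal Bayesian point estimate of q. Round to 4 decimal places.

0.1757

Posterior: Beta(11+2, 12+49) = Beta(13, 61).
Mode = (13−1)/(13+61−2) = 12/72 = 0.1667.
Mean = 13/(13+61) = 13/74 = 0.1757.
Quadratic loss ⇒ the optimal estimator is the posterior mean.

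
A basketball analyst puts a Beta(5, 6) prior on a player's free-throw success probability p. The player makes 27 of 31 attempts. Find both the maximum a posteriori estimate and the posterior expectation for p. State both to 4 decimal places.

MAP = 0.7750; posterior mean = 0.7619

Posterior: Beta(5+27, 6+4) = Beta(32, 10).
Mode = (32−1)/(32+10−2) = 31/40 = 0.7750.
Mean = 32/(32+10) = 32/42 = 0.7619.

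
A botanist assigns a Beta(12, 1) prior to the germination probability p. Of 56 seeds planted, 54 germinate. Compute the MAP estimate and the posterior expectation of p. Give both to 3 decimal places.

Posterior: Beta(12+54, 1+2) = Beta(66, 3).
Mode = (66−1)/(66+3−2) = 65/67 = 0.970.
Mean = 66/(66+3) = 66/69 = 0.957.

MAP = 0.970; posterior mean = 0.957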